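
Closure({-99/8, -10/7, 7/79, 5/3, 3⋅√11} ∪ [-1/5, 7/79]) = {-99/8, -10/7, 5/3, 3⋅√11} ∪ [-1/5, 7/79]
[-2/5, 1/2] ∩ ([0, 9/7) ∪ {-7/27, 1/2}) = {-7/27} ∪ [0, 1/2]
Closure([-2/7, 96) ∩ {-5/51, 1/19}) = {-5/51, 1/19}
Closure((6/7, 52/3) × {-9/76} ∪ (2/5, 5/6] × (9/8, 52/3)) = ([6/7, 52/3] × {-9/76}) ∪ ({2/5, 5/6} × [9/8, 52/3]) ∪ ([2/5, 5/6] × {9/8, 52/3}) ∪ ((2/5, 5/6] × (9/8, 52/3))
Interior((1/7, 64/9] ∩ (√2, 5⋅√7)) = (√2, 64/9)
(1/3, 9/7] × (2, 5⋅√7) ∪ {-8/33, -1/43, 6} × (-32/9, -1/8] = ({-8/33, -1/43, 6} × (-32/9, -1/8]) ∪ ((1/3, 9/7] × (2, 5⋅√7))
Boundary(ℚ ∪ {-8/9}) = ℝ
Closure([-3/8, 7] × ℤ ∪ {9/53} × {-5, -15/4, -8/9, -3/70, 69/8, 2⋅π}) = ([-3/8, 7] × ℤ) ∪ ({9/53} × {-5, -15/4, -8/9, -3/70, 69/8, 2⋅π})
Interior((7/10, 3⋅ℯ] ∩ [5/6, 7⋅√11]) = (5/6, 3⋅ℯ)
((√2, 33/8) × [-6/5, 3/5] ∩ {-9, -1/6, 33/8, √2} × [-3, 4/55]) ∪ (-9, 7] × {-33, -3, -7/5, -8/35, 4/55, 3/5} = (-9, 7] × {-33, -3, -7/5, -8/35, 4/55, 3/5}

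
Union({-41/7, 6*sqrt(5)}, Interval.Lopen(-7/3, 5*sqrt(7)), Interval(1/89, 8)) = Union({-41/7, 6*sqrt(5)}, Interval.Lopen(-7/3, 5*sqrt(7)))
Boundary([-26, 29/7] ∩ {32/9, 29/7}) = {32/9, 29/7}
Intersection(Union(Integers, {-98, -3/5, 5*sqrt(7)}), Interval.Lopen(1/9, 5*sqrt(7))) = Union({5*sqrt(7)}, Range(1, 14, 1))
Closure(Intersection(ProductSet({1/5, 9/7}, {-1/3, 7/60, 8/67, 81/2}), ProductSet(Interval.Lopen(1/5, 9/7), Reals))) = ProductSet({9/7}, {-1/3, 7/60, 8/67, 81/2})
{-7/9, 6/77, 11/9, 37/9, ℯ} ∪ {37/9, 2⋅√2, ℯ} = {-7/9, 6/77, 11/9, 37/9, 2⋅√2, ℯ}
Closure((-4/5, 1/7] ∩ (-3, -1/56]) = [-4/5, -1/56]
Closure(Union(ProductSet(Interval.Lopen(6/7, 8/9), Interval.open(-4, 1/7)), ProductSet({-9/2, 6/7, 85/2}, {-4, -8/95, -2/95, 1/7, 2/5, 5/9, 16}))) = Union(ProductSet({6/7, 8/9}, Interval(-4, 1/7)), ProductSet({-9/2, 6/7, 85/2}, {-4, -8/95, -2/95, 1/7, 2/5, 5/9, 16}), ProductSet(Interval(6/7, 8/9), {-4, 1/7}), ProductSet(Interval.Lopen(6/7, 8/9), Interval.open(-4, 1/7)))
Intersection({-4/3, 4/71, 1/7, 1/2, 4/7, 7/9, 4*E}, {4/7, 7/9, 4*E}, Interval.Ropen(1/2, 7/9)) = {4/7}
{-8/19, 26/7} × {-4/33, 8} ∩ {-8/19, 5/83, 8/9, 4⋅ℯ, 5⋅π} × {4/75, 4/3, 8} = {-8/19} × {8}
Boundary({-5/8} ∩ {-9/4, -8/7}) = ∅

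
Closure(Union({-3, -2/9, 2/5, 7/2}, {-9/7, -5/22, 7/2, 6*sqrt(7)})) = {-3, -9/7, -5/22, -2/9, 2/5, 7/2, 6*sqrt(7)}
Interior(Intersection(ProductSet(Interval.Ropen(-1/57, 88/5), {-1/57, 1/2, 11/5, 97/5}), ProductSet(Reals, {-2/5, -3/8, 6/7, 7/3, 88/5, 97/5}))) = EmptySet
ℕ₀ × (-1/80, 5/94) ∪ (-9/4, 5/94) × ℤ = ((-9/4, 5/94) × ℤ) ∪ (ℕ₀ × (-1/80, 5/94))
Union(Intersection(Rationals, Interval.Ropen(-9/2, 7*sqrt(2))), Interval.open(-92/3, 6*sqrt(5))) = Union(Intersection(Interval.Ropen(-9/2, 7*sqrt(2)), Rationals), Interval.open(-92/3, 6*sqrt(5)))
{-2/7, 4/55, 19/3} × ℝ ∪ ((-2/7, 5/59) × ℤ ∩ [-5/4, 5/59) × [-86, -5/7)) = ({-2/7, 4/55, 19/3} × ℝ) ∪ ((-2/7, 5/59) × {-86, -85, …, -1})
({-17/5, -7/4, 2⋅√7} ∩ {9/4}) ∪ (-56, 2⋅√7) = (-56, 2⋅√7)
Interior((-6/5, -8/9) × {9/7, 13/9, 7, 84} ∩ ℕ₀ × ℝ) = ∅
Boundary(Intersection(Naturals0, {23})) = {23}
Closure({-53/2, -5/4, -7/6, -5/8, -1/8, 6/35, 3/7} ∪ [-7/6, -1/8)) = {-53/2, -5/4, 6/35, 3/7} ∪ [-7/6, -1/8]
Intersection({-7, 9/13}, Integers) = {-7}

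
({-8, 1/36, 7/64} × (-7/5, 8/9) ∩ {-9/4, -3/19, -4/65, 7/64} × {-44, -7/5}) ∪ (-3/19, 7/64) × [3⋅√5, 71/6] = (-3/19, 7/64) × [3⋅√5, 71/6]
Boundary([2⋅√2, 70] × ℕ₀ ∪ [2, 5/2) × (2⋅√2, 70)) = ([2⋅√2, 70] × ℕ₀) ∪ ({2, 5/2} × [2⋅√2, 70]) ∪ ([2, 5/2] × {70, 2⋅√2})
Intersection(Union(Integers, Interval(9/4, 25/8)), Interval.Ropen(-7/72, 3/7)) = Range(0, 1, 1)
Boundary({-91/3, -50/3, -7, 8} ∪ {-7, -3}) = {-91/3, -50/3, -7, -3, 8}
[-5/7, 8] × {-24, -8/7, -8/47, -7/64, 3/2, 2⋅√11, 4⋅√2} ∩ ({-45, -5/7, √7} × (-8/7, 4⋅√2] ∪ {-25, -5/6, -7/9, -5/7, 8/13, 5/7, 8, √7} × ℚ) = ({-5/7, √7} × {-8/47, -7/64, 3/2, 4⋅√2}) ∪ ({-5/7, 8/13, 5/7, 8, √7} × {-24, -8/7, -8/47, -7/64, 3/2})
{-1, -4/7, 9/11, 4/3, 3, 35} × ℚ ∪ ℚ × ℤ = (ℚ × ℤ) ∪ ({-1, -4/7, 9/11, 4/3, 3, 35} × ℚ)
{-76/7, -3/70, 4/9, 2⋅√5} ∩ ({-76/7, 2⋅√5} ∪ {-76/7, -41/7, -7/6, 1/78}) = {-76/7, 2⋅√5}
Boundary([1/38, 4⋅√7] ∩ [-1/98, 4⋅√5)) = {1/38, 4⋅√5}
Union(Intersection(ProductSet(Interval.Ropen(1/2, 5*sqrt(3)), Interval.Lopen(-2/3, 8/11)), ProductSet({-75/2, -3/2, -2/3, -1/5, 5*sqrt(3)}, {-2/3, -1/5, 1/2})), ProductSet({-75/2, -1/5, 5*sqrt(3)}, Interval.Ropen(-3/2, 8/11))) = ProductSet({-75/2, -1/5, 5*sqrt(3)}, Interval.Ropen(-3/2, 8/11))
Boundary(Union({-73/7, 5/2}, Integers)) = Union({-73/7, 5/2}, Integers)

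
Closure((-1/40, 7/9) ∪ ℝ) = (-∞, ∞)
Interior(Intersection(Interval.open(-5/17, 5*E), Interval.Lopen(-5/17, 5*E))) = Interval.open(-5/17, 5*E)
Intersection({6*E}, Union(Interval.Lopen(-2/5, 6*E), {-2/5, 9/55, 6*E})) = {6*E}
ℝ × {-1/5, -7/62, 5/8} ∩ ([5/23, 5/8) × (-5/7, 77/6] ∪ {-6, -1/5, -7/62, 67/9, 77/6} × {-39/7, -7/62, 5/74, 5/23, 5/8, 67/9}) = ({-6, -1/5, -7/62, 67/9, 77/6} × {-7/62, 5/8}) ∪ ([5/23, 5/8) × {-1/5, -7/62, 5/8})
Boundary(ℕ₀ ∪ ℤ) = ℤ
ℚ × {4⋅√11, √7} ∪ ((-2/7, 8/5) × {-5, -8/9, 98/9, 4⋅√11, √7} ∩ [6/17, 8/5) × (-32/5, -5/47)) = ([6/17, 8/5) × {-5, -8/9}) ∪ (ℚ × {4⋅√11, √7})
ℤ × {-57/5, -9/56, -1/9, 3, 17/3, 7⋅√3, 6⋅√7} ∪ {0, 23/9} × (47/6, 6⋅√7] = ({0, 23/9} × (47/6, 6⋅√7]) ∪ (ℤ × {-57/5, -9/56, -1/9, 3, 17/3, 7⋅√3, 6⋅√7})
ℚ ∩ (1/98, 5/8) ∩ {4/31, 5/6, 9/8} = {4/31}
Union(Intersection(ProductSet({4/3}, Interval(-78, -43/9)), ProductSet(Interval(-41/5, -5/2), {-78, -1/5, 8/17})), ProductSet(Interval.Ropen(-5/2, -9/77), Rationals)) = ProductSet(Interval.Ropen(-5/2, -9/77), Rationals)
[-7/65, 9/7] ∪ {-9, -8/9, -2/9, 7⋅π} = {-9, -8/9, -2/9, 7⋅π} ∪ [-7/65, 9/7]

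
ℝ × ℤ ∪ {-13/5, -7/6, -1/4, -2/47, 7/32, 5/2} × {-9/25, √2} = (ℝ × ℤ) ∪ ({-13/5, -7/6, -1/4, -2/47, 7/32, 5/2} × {-9/25, √2})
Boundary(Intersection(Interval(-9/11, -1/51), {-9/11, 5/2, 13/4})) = {-9/11}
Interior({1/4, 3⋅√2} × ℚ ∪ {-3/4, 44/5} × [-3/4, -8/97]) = ∅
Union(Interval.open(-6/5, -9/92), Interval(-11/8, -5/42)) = Interval.Ropen(-11/8, -9/92)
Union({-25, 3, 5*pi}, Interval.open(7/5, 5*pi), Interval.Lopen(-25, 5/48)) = Union(Interval(-25, 5/48), Interval.Lopen(7/5, 5*pi))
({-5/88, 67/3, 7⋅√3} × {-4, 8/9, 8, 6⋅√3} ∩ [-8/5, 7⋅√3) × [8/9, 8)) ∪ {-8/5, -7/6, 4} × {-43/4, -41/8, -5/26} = ({-5/88} × {8/9}) ∪ ({-8/5, -7/6, 4} × {-43/4, -41/8, -5/26})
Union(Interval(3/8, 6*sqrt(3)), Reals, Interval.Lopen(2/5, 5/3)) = Interval(-oo, oo)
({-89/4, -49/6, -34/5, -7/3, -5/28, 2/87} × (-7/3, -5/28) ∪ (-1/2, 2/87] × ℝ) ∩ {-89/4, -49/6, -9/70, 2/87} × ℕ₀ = {-9/70, 2/87} × ℕ₀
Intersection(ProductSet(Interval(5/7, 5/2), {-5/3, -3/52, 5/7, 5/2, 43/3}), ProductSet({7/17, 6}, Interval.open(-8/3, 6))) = EmptySet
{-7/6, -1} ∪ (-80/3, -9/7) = (-80/3, -9/7) ∪ {-7/6, -1}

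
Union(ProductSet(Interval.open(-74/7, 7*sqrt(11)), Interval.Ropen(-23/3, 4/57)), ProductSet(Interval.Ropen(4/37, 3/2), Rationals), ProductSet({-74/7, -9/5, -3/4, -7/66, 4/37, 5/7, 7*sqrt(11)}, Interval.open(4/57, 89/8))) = Union(ProductSet({-74/7, -9/5, -3/4, -7/66, 4/37, 5/7, 7*sqrt(11)}, Interval.open(4/57, 89/8)), ProductSet(Interval.open(-74/7, 7*sqrt(11)), Interval.Ropen(-23/3, 4/57)), ProductSet(Interval.Ropen(4/37, 3/2), Rationals))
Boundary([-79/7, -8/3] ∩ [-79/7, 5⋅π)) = {-79/7, -8/3}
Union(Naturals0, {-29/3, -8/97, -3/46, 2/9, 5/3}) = Union({-29/3, -8/97, -3/46, 2/9, 5/3}, Naturals0)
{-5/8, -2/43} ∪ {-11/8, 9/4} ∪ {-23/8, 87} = {-23/8, -11/8, -5/8, -2/43, 9/4, 87}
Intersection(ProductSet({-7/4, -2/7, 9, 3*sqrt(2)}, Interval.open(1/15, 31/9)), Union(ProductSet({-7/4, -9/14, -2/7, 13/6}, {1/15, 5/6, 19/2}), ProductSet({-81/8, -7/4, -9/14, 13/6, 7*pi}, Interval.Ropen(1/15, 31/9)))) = Union(ProductSet({-7/4}, Interval.open(1/15, 31/9)), ProductSet({-7/4, -2/7}, {5/6}))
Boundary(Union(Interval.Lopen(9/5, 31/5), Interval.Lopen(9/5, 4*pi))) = {9/5, 4*pi}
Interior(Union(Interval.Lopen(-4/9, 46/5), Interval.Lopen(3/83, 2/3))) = Interval.open(-4/9, 46/5)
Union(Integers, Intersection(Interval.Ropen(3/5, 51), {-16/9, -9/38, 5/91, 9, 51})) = Integers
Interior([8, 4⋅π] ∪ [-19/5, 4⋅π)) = (-19/5, 4⋅π)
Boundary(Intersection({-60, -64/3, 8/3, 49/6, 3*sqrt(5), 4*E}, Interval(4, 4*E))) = {49/6, 3*sqrt(5), 4*E}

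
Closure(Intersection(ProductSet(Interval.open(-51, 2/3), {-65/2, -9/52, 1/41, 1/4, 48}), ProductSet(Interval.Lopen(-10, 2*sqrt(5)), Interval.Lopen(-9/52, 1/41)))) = ProductSet(Interval(-10, 2/3), {1/41})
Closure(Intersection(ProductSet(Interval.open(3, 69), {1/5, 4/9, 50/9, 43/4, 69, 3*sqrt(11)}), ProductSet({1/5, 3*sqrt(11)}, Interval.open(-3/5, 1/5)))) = EmptySet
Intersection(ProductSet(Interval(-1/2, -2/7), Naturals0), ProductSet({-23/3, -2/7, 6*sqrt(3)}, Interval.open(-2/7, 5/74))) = ProductSet({-2/7}, Range(0, 1, 1))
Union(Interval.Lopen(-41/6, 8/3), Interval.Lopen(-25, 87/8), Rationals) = Union(Interval(-25, 87/8), Rationals)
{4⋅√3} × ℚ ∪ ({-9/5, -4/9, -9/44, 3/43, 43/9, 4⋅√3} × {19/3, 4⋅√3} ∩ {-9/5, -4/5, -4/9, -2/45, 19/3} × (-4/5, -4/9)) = {4⋅√3} × ℚ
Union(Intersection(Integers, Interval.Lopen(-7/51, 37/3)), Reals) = Union(Range(0, 13, 1), Reals)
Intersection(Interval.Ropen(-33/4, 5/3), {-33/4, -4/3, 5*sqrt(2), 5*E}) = {-33/4, -4/3}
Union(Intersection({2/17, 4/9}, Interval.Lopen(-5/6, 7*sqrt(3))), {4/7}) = {2/17, 4/9, 4/7}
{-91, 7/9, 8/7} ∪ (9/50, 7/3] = {-91} ∪ (9/50, 7/3]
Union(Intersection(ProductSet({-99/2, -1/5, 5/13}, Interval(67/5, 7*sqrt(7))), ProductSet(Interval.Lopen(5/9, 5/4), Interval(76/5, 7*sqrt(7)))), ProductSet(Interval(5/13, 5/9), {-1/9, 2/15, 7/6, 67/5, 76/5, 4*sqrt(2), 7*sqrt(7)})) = ProductSet(Interval(5/13, 5/9), {-1/9, 2/15, 7/6, 67/5, 76/5, 4*sqrt(2), 7*sqrt(7)})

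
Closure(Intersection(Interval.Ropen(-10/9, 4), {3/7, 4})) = {3/7}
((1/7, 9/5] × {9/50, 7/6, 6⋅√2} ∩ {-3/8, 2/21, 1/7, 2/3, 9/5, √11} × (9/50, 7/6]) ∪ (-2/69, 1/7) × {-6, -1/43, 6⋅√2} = ({2/3, 9/5} × {7/6}) ∪ ((-2/69, 1/7) × {-6, -1/43, 6⋅√2})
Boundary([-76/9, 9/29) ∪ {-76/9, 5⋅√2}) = {-76/9, 9/29, 5⋅√2}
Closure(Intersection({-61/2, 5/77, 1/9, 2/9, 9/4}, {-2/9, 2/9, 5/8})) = {2/9}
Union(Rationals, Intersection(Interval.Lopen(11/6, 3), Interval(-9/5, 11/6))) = Rationals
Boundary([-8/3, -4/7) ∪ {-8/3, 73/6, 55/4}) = {-8/3, -4/7, 73/6, 55/4}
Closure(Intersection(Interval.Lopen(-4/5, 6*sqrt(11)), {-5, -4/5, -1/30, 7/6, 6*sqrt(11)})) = {-1/30, 7/6, 6*sqrt(11)}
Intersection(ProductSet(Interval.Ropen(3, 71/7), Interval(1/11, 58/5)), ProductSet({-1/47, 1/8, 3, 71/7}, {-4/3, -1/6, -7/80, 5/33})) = ProductSet({3}, {5/33})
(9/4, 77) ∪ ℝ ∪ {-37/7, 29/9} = (-∞, ∞)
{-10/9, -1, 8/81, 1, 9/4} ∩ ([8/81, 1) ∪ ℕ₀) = {8/81, 1}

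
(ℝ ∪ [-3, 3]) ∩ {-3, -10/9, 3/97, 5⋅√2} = {-3, -10/9, 3/97, 5⋅√2}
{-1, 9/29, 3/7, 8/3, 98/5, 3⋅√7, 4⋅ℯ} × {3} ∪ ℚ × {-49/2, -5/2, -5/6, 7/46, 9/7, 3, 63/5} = (ℚ × {-49/2, -5/2, -5/6, 7/46, 9/7, 3, 63/5}) ∪ ({-1, 9/29, 3/7, 8/3, 98/5, 3⋅√7, 4⋅ℯ} × {3})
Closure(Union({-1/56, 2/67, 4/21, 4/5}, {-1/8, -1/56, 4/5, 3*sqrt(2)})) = {-1/8, -1/56, 2/67, 4/21, 4/5, 3*sqrt(2)}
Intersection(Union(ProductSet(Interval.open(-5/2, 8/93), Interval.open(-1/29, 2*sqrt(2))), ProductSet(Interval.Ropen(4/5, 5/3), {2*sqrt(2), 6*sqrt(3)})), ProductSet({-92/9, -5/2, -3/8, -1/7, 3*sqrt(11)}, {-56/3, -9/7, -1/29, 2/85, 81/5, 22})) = ProductSet({-3/8, -1/7}, {2/85})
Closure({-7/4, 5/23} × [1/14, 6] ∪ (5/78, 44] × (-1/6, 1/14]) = ({-7/4, 5/23} × [1/14, 6]) ∪ ({5/78, 44} × [-1/6, 1/14]) ∪ ([5/78, 44] × {-1/6, 1/14}) ∪ ((5/78, 44] × (-1/6, 1/14])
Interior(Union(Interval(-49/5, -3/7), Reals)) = Interval(-oo, oo)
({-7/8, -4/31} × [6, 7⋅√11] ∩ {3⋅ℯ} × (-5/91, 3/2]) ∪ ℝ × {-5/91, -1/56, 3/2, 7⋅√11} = ℝ × {-5/91, -1/56, 3/2, 7⋅√11}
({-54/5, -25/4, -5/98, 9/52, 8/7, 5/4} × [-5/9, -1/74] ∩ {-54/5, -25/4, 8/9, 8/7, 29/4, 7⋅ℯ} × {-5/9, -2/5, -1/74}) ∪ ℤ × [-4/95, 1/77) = (ℤ × [-4/95, 1/77)) ∪ ({-54/5, -25/4, 8/7} × {-5/9, -2/5, -1/74})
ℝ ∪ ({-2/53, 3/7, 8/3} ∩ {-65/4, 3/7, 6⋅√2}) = ℝ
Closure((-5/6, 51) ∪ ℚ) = ℚ ∪ (-∞, ∞)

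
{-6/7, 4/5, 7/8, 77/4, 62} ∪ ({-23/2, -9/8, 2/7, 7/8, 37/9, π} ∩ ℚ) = {-23/2, -9/8, -6/7, 2/7, 4/5, 7/8, 37/9, 77/4, 62}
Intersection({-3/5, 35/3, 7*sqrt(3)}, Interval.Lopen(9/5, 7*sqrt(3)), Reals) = {35/3, 7*sqrt(3)}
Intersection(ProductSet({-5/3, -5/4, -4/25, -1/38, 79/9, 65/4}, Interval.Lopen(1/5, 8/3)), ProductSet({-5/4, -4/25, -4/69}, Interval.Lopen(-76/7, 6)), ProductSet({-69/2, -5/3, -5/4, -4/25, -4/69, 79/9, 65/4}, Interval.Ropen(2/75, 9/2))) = ProductSet({-5/4, -4/25}, Interval.Lopen(1/5, 8/3))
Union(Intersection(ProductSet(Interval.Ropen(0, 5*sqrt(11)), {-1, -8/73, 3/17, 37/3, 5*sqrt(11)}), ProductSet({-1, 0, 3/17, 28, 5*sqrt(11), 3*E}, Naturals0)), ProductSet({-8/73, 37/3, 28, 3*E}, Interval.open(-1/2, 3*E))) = ProductSet({-8/73, 37/3, 28, 3*E}, Interval.open(-1/2, 3*E))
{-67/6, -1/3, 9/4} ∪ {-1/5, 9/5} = {-67/6, -1/3, -1/5, 9/5, 9/4}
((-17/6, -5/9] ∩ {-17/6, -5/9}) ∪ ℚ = ℚ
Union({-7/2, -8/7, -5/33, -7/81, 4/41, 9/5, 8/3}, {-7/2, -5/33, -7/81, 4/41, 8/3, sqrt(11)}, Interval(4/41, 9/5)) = Union({-7/2, -8/7, -5/33, -7/81, 8/3, sqrt(11)}, Interval(4/41, 9/5))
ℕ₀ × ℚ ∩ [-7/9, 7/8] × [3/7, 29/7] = {0} × (ℚ ∩ [3/7, 29/7])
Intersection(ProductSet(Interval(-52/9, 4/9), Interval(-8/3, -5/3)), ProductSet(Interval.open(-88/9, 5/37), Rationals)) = ProductSet(Interval.Ropen(-52/9, 5/37), Intersection(Interval(-8/3, -5/3), Rationals))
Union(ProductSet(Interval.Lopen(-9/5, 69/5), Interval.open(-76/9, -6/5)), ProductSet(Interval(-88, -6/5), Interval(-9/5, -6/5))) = Union(ProductSet(Interval(-88, -6/5), Interval(-9/5, -6/5)), ProductSet(Interval.Lopen(-9/5, 69/5), Interval.open(-76/9, -6/5)))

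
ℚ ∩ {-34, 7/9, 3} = {-34, 7/9, 3}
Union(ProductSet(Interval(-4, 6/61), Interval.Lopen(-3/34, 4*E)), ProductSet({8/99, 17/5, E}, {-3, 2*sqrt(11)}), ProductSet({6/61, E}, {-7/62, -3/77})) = Union(ProductSet({6/61, E}, {-7/62, -3/77}), ProductSet({8/99, 17/5, E}, {-3, 2*sqrt(11)}), ProductSet(Interval(-4, 6/61), Interval.Lopen(-3/34, 4*E)))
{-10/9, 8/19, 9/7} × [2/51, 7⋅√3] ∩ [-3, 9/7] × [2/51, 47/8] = {-10/9, 8/19, 9/7} × [2/51, 47/8]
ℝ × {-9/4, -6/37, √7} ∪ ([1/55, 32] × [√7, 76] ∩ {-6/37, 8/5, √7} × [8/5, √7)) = ℝ × {-9/4, -6/37, √7}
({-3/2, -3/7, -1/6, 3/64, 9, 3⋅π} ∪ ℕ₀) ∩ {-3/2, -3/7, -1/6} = {-3/2, -3/7, -1/6}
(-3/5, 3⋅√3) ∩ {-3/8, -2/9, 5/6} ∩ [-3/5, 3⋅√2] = {-3/8, -2/9, 5/6}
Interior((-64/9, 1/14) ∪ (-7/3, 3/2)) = (-64/9, 3/2)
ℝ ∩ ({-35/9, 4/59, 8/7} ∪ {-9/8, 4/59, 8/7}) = {-35/9, -9/8, 4/59, 8/7}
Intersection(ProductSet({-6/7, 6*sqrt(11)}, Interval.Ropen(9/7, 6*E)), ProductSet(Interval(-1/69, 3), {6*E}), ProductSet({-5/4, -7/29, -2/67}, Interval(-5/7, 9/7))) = EmptySet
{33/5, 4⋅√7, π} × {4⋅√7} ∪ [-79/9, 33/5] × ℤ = ([-79/9, 33/5] × ℤ) ∪ ({33/5, 4⋅√7, π} × {4⋅√7})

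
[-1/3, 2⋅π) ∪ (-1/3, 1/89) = [-1/3, 2⋅π)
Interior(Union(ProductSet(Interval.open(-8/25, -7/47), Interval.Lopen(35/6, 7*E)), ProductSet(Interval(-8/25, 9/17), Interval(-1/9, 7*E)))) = ProductSet(Interval.open(-8/25, 9/17), Interval.open(-1/9, 7*E))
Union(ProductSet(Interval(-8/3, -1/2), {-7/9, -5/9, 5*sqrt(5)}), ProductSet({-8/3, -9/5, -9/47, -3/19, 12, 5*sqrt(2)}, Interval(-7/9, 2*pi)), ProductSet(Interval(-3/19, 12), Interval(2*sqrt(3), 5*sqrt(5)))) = Union(ProductSet({-8/3, -9/5, -9/47, -3/19, 12, 5*sqrt(2)}, Interval(-7/9, 2*pi)), ProductSet(Interval(-8/3, -1/2), {-7/9, -5/9, 5*sqrt(5)}), ProductSet(Interval(-3/19, 12), Interval(2*sqrt(3), 5*sqrt(5))))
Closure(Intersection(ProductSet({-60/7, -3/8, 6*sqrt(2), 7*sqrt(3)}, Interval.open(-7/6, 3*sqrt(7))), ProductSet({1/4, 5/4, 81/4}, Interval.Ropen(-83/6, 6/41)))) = EmptySet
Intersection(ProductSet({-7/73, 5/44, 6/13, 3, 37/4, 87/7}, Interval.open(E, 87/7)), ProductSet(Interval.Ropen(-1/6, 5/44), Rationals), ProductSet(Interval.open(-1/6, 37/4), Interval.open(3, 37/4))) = ProductSet({-7/73}, Intersection(Interval.open(3, 37/4), Rationals))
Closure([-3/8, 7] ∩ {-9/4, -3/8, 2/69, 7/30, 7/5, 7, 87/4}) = {-3/8, 2/69, 7/30, 7/5, 7}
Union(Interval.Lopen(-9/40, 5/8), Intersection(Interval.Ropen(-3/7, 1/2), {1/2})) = Interval.Lopen(-9/40, 5/8)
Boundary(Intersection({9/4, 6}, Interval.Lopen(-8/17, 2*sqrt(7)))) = {9/4}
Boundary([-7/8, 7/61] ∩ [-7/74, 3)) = {-7/74, 7/61}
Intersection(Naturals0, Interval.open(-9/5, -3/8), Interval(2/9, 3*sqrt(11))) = EmptySet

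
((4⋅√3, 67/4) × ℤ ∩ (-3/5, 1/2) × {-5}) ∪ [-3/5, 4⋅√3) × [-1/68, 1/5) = [-3/5, 4⋅√3) × [-1/68, 1/5)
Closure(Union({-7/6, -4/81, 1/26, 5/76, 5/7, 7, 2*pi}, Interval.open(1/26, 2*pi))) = Union({-7/6, -4/81, 7}, Interval(1/26, 2*pi))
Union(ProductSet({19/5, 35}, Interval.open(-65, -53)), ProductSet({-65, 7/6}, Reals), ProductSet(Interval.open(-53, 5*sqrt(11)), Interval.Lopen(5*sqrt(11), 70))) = Union(ProductSet({-65, 7/6}, Reals), ProductSet({19/5, 35}, Interval.open(-65, -53)), ProductSet(Interval.open(-53, 5*sqrt(11)), Interval.Lopen(5*sqrt(11), 70)))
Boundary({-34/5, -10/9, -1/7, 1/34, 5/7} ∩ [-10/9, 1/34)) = {-10/9, -1/7}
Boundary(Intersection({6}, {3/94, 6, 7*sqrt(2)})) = {6}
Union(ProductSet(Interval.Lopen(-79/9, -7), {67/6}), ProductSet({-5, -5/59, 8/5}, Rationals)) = Union(ProductSet({-5, -5/59, 8/5}, Rationals), ProductSet(Interval.Lopen(-79/9, -7), {67/6}))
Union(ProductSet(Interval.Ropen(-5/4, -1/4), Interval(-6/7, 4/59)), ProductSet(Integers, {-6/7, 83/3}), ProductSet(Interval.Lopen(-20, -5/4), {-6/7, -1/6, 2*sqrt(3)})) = Union(ProductSet(Integers, {-6/7, 83/3}), ProductSet(Interval.Lopen(-20, -5/4), {-6/7, -1/6, 2*sqrt(3)}), ProductSet(Interval.Ropen(-5/4, -1/4), Interval(-6/7, 4/59)))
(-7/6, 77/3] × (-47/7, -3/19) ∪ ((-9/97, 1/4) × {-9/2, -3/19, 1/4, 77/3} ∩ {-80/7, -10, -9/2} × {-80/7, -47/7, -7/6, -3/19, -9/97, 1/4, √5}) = (-7/6, 77/3] × (-47/7, -3/19)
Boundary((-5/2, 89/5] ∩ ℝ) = {-5/2, 89/5}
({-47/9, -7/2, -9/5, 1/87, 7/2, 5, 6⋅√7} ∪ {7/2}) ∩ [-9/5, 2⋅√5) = {-9/5, 1/87, 7/2}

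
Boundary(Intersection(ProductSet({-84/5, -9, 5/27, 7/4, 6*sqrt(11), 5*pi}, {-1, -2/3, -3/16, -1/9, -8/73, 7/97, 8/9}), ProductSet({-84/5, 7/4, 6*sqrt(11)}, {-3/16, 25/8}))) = ProductSet({-84/5, 7/4, 6*sqrt(11)}, {-3/16})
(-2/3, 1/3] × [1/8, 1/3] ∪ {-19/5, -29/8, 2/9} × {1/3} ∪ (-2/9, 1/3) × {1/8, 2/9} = ({-19/5, -29/8, 2/9} × {1/3}) ∪ ((-2/3, 1/3] × [1/8, 1/3])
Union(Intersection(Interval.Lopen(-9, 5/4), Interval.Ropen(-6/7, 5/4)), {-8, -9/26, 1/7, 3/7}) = Union({-8}, Interval.Ropen(-6/7, 5/4))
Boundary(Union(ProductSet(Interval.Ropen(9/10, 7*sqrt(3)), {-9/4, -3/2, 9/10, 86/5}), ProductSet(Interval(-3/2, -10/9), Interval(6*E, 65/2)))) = Union(ProductSet({-3/2, -10/9}, Interval(6*E, 65/2)), ProductSet(Interval(-3/2, -10/9), {65/2, 6*E}), ProductSet(Interval(9/10, 7*sqrt(3)), {-9/4, -3/2, 9/10, 86/5}))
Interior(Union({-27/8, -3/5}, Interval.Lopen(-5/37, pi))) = Interval.open(-5/37, pi)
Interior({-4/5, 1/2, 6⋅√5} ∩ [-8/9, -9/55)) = ∅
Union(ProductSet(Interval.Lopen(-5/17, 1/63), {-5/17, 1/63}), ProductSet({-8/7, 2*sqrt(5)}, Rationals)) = Union(ProductSet({-8/7, 2*sqrt(5)}, Rationals), ProductSet(Interval.Lopen(-5/17, 1/63), {-5/17, 1/63}))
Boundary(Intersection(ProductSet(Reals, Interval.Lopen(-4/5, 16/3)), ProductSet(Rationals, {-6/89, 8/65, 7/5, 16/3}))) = ProductSet(Reals, {-6/89, 8/65, 7/5, 16/3})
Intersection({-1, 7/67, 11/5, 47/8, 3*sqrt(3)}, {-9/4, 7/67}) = {7/67}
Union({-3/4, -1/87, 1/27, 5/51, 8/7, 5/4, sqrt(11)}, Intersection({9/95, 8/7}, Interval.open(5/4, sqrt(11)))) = {-3/4, -1/87, 1/27, 5/51, 8/7, 5/4, sqrt(11)}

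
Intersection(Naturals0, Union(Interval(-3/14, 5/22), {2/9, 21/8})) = Range(0, 1, 1)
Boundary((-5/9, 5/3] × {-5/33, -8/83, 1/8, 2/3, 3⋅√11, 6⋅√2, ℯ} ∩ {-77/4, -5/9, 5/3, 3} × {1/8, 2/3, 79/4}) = {5/3} × {1/8, 2/3}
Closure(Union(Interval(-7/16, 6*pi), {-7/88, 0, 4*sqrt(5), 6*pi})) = Interval(-7/16, 6*pi)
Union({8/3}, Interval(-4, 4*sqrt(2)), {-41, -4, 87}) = Union({-41, 87}, Interval(-4, 4*sqrt(2)))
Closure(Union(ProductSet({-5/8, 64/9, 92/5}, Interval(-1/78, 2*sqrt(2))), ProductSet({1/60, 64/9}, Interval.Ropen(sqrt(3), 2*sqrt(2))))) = Union(ProductSet({1/60, 64/9}, Interval(sqrt(3), 2*sqrt(2))), ProductSet({-5/8, 64/9, 92/5}, Interval(-1/78, 2*sqrt(2))))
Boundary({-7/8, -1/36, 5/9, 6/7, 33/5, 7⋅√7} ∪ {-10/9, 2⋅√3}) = {-10/9, -7/8, -1/36, 5/9, 6/7, 33/5, 2⋅√3, 7⋅√7}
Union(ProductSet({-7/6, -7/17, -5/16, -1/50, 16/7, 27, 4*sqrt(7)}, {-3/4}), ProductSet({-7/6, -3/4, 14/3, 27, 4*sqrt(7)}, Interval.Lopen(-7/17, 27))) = Union(ProductSet({-7/6, -3/4, 14/3, 27, 4*sqrt(7)}, Interval.Lopen(-7/17, 27)), ProductSet({-7/6, -7/17, -5/16, -1/50, 16/7, 27, 4*sqrt(7)}, {-3/4}))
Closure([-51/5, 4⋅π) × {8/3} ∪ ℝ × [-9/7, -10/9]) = (ℝ × [-9/7, -10/9]) ∪ ([-51/5, 4⋅π] × {8/3})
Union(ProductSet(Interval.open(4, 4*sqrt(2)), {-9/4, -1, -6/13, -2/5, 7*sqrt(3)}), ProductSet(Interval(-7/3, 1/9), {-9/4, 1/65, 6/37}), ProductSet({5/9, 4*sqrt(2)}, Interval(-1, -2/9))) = Union(ProductSet({5/9, 4*sqrt(2)}, Interval(-1, -2/9)), ProductSet(Interval(-7/3, 1/9), {-9/4, 1/65, 6/37}), ProductSet(Interval.open(4, 4*sqrt(2)), {-9/4, -1, -6/13, -2/5, 7*sqrt(3)}))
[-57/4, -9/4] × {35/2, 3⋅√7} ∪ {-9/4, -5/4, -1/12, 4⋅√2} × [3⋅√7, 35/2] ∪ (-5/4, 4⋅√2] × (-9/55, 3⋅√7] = ([-57/4, -9/4] × {35/2, 3⋅√7}) ∪ ({-9/4, -5/4, -1/12, 4⋅√2} × [3⋅√7, 35/2]) ∪ ((-5/4, 4⋅√2] × (-9/55, 3⋅√7])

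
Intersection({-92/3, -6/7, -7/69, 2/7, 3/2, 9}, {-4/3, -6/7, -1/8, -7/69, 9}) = {-6/7, -7/69, 9}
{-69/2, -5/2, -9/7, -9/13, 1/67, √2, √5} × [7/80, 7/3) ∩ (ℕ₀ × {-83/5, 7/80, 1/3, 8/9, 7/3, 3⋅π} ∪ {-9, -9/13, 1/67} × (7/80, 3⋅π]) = {-9/13, 1/67} × (7/80, 7/3)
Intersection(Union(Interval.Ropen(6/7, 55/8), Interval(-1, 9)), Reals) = Interval(-1, 9)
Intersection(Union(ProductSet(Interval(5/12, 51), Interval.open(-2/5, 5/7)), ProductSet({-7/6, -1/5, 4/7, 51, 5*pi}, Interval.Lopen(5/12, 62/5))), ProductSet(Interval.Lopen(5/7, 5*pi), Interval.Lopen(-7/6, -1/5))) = ProductSet(Interval.Lopen(5/7, 5*pi), Interval.Lopen(-2/5, -1/5))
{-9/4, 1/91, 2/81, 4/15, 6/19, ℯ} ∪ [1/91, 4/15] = {-9/4, 6/19, ℯ} ∪ [1/91, 4/15]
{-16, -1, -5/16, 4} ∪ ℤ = ℤ ∪ {-5/16}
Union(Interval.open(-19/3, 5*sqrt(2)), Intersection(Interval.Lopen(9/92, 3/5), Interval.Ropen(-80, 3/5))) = Interval.open(-19/3, 5*sqrt(2))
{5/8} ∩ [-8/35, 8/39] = ∅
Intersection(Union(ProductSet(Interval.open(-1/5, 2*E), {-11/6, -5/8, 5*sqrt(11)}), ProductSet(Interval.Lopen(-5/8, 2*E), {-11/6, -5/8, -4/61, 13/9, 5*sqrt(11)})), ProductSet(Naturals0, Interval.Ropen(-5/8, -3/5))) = ProductSet(Range(0, 6, 1), {-5/8})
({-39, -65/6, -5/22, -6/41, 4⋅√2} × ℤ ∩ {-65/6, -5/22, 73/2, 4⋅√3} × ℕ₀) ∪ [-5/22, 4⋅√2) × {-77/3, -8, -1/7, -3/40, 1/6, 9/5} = ({-65/6, -5/22} × ℕ₀) ∪ ([-5/22, 4⋅√2) × {-77/3, -8, -1/7, -3/40, 1/6, 9/5})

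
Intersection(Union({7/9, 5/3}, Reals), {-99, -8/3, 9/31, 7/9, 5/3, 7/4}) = {-99, -8/3, 9/31, 7/9, 5/3, 7/4}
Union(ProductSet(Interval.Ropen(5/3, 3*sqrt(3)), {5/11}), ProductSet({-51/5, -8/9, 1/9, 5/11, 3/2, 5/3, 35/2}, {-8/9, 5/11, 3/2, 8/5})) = Union(ProductSet({-51/5, -8/9, 1/9, 5/11, 3/2, 5/3, 35/2}, {-8/9, 5/11, 3/2, 8/5}), ProductSet(Interval.Ropen(5/3, 3*sqrt(3)), {5/11}))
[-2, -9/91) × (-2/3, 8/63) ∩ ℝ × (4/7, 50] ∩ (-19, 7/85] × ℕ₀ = ∅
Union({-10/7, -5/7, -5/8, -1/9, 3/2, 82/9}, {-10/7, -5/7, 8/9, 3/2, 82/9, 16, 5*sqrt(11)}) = {-10/7, -5/7, -5/8, -1/9, 8/9, 3/2, 82/9, 16, 5*sqrt(11)}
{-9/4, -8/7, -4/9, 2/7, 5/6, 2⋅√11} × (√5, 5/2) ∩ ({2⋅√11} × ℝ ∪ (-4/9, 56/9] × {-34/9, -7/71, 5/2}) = {2⋅√11} × (√5, 5/2)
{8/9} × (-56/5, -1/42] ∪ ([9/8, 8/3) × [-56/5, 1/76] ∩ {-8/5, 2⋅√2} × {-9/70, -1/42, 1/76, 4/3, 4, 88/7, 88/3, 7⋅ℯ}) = {8/9} × (-56/5, -1/42]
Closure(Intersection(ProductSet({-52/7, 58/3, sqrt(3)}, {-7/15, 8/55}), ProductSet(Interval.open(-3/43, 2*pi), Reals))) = ProductSet({sqrt(3)}, {-7/15, 8/55})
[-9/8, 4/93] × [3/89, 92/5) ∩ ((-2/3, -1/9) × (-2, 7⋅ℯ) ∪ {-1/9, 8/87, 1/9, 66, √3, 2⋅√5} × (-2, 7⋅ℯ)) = (-2/3, -1/9] × [3/89, 92/5)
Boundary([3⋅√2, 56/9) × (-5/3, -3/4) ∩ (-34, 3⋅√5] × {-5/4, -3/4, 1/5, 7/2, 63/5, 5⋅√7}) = [3⋅√2, 56/9] × {-5/4}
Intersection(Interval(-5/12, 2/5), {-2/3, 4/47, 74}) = {4/47}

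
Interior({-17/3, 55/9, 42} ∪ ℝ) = ℝ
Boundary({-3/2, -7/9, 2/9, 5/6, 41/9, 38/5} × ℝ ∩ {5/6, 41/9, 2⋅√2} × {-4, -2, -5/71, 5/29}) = {5/6, 41/9} × {-4, -2, -5/71, 5/29}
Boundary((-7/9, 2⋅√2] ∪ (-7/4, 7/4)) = {-7/4, 2⋅√2}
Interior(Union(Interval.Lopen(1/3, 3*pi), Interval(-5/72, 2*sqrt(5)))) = Interval.open(-5/72, 3*pi)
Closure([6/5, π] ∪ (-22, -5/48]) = [-22, -5/48] ∪ [6/5, π]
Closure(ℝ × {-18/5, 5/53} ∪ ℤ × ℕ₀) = (ℤ × ℕ₀) ∪ (ℝ × {-18/5, 5/53})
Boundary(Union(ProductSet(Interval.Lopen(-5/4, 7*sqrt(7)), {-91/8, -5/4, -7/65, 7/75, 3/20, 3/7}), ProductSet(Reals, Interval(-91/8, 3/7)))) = ProductSet(Reals, {-91/8, 3/7})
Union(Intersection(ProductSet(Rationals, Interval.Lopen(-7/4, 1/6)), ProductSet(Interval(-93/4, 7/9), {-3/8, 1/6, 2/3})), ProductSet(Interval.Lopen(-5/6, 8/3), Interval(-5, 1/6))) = Union(ProductSet(Intersection(Interval(-93/4, 7/9), Rationals), {-3/8, 1/6}), ProductSet(Interval.Lopen(-5/6, 8/3), Interval(-5, 1/6)))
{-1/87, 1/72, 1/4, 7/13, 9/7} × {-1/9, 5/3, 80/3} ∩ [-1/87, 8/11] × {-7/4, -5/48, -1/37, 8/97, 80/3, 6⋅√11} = {-1/87, 1/72, 1/4, 7/13} × {80/3}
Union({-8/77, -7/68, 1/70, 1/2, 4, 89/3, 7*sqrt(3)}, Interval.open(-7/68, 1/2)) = Union({-8/77, 4, 89/3, 7*sqrt(3)}, Interval(-7/68, 1/2))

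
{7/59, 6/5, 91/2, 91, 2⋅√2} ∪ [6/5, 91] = {7/59} ∪ [6/5, 91]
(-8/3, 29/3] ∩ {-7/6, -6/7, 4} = {-7/6, -6/7, 4}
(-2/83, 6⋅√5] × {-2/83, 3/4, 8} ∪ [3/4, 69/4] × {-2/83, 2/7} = ([3/4, 69/4] × {-2/83, 2/7}) ∪ ((-2/83, 6⋅√5] × {-2/83, 3/4, 8})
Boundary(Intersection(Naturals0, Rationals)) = Naturals0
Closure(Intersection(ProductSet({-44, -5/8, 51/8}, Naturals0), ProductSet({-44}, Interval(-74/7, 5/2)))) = ProductSet({-44}, Range(0, 3, 1))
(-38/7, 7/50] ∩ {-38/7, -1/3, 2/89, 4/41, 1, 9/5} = {-1/3, 2/89, 4/41}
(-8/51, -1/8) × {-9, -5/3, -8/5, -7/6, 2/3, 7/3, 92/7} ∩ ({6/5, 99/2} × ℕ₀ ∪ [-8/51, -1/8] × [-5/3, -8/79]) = (-8/51, -1/8) × {-5/3, -8/5, -7/6}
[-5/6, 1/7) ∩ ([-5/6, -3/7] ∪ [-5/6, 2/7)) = [-5/6, 1/7)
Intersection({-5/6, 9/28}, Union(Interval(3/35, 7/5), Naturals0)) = {9/28}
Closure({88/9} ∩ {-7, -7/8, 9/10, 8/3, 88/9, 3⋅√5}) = {88/9}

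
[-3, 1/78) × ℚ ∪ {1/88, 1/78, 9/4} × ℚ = ([-3, 1/78] ∪ {9/4}) × ℚ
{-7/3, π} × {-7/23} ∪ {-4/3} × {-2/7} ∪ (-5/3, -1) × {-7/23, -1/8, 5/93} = ({-4/3} × {-2/7}) ∪ ({-7/3, π} × {-7/23}) ∪ ((-5/3, -1) × {-7/23, -1/8, 5/93})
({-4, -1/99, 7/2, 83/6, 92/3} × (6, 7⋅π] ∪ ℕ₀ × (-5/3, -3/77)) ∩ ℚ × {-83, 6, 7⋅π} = {-4, -1/99, 7/2, 83/6, 92/3} × {7⋅π}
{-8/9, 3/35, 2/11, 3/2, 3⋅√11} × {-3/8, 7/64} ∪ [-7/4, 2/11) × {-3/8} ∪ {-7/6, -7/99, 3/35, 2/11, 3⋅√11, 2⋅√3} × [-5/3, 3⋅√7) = ([-7/4, 2/11) × {-3/8}) ∪ ({-8/9, 3/35, 2/11, 3/2, 3⋅√11} × {-3/8, 7/64}) ∪ ({-7/6, -7/99, 3/35, 2/11, 3⋅√11, 2⋅√3} × [-5/3, 3⋅√7))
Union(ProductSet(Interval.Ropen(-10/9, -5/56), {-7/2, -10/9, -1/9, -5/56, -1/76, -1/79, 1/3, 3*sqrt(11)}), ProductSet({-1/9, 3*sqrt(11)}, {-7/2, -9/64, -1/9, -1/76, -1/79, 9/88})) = Union(ProductSet({-1/9, 3*sqrt(11)}, {-7/2, -9/64, -1/9, -1/76, -1/79, 9/88}), ProductSet(Interval.Ropen(-10/9, -5/56), {-7/2, -10/9, -1/9, -5/56, -1/76, -1/79, 1/3, 3*sqrt(11)}))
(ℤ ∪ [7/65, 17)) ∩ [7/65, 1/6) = [7/65, 1/6)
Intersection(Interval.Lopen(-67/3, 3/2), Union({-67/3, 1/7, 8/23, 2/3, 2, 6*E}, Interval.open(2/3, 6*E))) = Union({1/7, 8/23}, Interval(2/3, 3/2))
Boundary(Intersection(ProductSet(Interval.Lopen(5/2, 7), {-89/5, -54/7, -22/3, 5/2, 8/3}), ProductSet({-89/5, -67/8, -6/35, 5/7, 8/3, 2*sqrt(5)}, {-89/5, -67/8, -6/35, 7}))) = ProductSet({8/3, 2*sqrt(5)}, {-89/5})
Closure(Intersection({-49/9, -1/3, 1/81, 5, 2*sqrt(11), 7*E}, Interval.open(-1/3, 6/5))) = {1/81}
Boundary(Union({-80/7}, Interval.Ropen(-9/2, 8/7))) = {-80/7, -9/2, 8/7}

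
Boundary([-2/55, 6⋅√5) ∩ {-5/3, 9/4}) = {9/4}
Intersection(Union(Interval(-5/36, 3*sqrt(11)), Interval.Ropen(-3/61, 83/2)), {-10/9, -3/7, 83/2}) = EmptySet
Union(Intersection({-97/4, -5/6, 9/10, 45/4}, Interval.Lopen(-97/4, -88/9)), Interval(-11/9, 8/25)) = Interval(-11/9, 8/25)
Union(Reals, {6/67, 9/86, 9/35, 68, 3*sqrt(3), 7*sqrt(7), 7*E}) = Reals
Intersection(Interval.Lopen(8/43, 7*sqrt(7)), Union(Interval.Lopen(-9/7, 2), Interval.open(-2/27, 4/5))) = Interval.Lopen(8/43, 2)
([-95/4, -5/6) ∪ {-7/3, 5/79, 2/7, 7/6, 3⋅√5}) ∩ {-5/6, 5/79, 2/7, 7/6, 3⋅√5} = {5/79, 2/7, 7/6, 3⋅√5}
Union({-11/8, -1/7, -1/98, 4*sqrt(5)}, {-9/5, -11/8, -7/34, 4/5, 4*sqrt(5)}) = {-9/5, -11/8, -7/34, -1/7, -1/98, 4/5, 4*sqrt(5)}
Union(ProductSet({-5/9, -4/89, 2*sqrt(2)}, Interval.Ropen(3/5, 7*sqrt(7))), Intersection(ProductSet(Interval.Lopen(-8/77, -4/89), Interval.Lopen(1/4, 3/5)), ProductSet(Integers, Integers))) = ProductSet({-5/9, -4/89, 2*sqrt(2)}, Interval.Ropen(3/5, 7*sqrt(7)))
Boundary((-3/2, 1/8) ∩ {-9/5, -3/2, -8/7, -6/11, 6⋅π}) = {-8/7, -6/11}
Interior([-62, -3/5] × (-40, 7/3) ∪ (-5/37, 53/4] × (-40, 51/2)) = ((-62, -3/5) × (-40, 7/3)) ∪ ((-5/37, 53/4) × (-40, 51/2))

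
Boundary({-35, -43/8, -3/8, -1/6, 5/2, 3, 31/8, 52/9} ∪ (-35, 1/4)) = {-35, 1/4, 5/2, 3, 31/8, 52/9}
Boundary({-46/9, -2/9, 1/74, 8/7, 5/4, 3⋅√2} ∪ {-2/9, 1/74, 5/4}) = {-46/9, -2/9, 1/74, 8/7, 5/4, 3⋅√2}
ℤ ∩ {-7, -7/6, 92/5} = {-7}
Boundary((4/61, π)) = {4/61, π}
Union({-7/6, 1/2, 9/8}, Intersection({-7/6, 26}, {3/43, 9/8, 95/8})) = {-7/6, 1/2, 9/8}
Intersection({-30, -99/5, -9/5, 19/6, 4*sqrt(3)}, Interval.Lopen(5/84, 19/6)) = {19/6}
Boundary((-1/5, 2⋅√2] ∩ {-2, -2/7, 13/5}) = {13/5}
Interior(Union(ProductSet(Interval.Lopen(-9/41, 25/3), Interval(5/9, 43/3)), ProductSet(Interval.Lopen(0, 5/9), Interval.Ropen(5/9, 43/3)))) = ProductSet(Interval.open(-9/41, 25/3), Interval.open(5/9, 43/3))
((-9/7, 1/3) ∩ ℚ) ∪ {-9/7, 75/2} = {-9/7, 75/2} ∪ (ℚ ∩ (-9/7, 1/3))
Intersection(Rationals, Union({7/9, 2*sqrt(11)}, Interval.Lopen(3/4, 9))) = Intersection(Interval.Lopen(3/4, 9), Rationals)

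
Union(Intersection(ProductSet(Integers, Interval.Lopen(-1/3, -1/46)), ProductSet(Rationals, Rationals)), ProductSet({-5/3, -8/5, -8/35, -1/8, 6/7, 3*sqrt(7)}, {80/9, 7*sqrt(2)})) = Union(ProductSet({-5/3, -8/5, -8/35, -1/8, 6/7, 3*sqrt(7)}, {80/9, 7*sqrt(2)}), ProductSet(Integers, Intersection(Interval.Lopen(-1/3, -1/46), Rationals)))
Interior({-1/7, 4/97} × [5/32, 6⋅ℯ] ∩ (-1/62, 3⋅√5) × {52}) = ∅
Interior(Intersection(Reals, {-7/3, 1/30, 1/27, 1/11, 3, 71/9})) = EmptySet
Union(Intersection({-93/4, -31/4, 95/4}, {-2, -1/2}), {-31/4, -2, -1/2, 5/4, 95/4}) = {-31/4, -2, -1/2, 5/4, 95/4}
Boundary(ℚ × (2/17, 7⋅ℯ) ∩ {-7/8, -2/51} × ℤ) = {-7/8, -2/51} × {1, 2, …, 19}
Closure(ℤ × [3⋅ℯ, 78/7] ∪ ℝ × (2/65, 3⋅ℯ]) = (ℤ × [3⋅ℯ, 78/7]) ∪ (ℝ × [2/65, 3⋅ℯ])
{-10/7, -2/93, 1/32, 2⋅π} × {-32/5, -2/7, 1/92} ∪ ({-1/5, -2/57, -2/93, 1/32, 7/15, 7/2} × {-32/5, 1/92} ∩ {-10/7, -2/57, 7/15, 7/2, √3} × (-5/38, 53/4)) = ({-2/57, 7/15, 7/2} × {1/92}) ∪ ({-10/7, -2/93, 1/32, 2⋅π} × {-32/5, -2/7, 1/92})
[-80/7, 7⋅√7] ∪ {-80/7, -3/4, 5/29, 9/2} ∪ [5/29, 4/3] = [-80/7, 7⋅√7]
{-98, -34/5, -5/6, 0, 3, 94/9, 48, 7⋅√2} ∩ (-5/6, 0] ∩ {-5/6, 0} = {0}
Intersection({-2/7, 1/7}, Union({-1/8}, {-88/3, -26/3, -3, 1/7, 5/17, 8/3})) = {1/7}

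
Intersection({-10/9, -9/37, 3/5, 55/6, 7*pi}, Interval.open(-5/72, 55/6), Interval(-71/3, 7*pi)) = {3/5}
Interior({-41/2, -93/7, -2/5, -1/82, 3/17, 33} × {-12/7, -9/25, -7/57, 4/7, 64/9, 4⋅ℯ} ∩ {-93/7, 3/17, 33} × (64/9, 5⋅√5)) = ∅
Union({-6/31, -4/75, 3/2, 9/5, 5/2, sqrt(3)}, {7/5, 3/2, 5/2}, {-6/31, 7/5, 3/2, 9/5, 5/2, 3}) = {-6/31, -4/75, 7/5, 3/2, 9/5, 5/2, 3, sqrt(3)}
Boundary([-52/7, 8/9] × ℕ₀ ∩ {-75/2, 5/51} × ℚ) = {5/51} × ℕ₀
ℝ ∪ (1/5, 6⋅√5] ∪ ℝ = (-∞, ∞)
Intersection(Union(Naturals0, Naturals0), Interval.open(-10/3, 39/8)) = Range(0, 5, 1)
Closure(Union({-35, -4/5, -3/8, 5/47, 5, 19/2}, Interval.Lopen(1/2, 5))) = Union({-35, -4/5, -3/8, 5/47, 19/2}, Interval(1/2, 5))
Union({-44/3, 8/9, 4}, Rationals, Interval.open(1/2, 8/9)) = Union(Interval(1/2, 8/9), Rationals)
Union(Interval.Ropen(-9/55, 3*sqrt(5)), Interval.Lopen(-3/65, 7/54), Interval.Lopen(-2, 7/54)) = Interval.open(-2, 3*sqrt(5))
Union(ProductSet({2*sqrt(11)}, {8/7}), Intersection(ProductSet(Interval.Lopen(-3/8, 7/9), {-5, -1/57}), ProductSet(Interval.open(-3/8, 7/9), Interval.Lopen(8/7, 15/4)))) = ProductSet({2*sqrt(11)}, {8/7})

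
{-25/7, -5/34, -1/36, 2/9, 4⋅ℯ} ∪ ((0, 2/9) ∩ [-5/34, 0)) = {-25/7, -5/34, -1/36, 2/9, 4⋅ℯ}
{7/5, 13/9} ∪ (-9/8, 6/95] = (-9/8, 6/95] ∪ {7/5, 13/9}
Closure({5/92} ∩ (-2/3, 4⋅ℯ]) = {5/92}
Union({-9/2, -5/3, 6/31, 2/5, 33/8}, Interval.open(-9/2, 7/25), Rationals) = Union(Interval(-9/2, 7/25), Rationals)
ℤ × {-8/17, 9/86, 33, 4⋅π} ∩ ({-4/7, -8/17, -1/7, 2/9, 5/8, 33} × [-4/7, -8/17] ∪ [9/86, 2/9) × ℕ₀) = {33} × {-8/17}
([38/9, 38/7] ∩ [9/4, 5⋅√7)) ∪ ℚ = ℚ ∪ [38/9, 38/7]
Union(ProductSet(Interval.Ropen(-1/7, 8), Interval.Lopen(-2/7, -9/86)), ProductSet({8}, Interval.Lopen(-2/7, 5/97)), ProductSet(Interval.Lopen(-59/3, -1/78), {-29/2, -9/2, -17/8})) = Union(ProductSet({8}, Interval.Lopen(-2/7, 5/97)), ProductSet(Interval.Lopen(-59/3, -1/78), {-29/2, -9/2, -17/8}), ProductSet(Interval.Ropen(-1/7, 8), Interval.Lopen(-2/7, -9/86)))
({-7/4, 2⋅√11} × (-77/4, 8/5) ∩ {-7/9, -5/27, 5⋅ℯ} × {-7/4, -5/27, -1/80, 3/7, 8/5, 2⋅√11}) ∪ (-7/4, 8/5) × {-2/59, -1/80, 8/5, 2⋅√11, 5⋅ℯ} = (-7/4, 8/5) × {-2/59, -1/80, 8/5, 2⋅√11, 5⋅ℯ}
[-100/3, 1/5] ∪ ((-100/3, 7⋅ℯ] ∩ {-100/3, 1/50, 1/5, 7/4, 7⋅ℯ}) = [-100/3, 1/5] ∪ {7/4, 7⋅ℯ}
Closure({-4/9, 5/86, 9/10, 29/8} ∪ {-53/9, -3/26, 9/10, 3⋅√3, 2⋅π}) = {-53/9, -4/9, -3/26, 5/86, 9/10, 29/8, 3⋅√3, 2⋅π}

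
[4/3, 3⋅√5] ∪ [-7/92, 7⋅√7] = [-7/92, 7⋅√7]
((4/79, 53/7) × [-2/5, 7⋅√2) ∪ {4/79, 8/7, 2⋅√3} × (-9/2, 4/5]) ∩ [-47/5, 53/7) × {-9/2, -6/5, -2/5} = ((4/79, 53/7) × {-2/5}) ∪ ({4/79, 8/7, 2⋅√3} × {-6/5, -2/5})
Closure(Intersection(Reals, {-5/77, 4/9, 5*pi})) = {-5/77, 4/9, 5*pi}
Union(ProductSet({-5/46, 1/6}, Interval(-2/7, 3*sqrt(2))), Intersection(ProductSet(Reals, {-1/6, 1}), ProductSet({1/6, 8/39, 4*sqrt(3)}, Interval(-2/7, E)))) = Union(ProductSet({-5/46, 1/6}, Interval(-2/7, 3*sqrt(2))), ProductSet({1/6, 8/39, 4*sqrt(3)}, {-1/6, 1}))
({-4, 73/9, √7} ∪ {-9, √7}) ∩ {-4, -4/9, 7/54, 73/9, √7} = {-4, 73/9, √7}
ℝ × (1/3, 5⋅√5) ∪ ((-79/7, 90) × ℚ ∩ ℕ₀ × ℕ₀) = ({0, 1, …, 89} × ℕ₀) ∪ (ℝ × (1/3, 5⋅√5))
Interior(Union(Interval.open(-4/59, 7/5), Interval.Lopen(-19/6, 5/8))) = Interval.open(-19/6, 7/5)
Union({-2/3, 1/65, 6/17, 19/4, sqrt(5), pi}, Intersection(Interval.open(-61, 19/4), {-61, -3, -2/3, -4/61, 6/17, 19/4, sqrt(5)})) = {-3, -2/3, -4/61, 1/65, 6/17, 19/4, sqrt(5), pi}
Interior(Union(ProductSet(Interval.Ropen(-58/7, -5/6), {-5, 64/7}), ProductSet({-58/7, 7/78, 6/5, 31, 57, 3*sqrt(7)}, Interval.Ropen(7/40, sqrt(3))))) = EmptySet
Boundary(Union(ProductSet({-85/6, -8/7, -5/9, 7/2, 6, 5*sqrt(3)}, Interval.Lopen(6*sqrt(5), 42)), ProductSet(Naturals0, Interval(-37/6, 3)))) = Union(ProductSet({-85/6, -8/7, -5/9, 7/2, 6, 5*sqrt(3)}, Interval(6*sqrt(5), 42)), ProductSet(Naturals0, Interval(-37/6, 3)))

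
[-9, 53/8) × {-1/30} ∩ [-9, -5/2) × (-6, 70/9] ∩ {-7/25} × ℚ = ∅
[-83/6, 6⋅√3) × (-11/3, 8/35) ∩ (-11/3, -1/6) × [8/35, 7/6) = ∅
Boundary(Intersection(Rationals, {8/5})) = {8/5}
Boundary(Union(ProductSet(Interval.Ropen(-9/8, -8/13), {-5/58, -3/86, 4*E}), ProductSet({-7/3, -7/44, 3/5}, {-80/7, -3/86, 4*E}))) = Union(ProductSet({-7/3, -7/44, 3/5}, {-80/7, -3/86, 4*E}), ProductSet(Interval(-9/8, -8/13), {-5/58, -3/86, 4*E}))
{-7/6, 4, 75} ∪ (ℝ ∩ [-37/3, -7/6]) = [-37/3, -7/6] ∪ {4, 75}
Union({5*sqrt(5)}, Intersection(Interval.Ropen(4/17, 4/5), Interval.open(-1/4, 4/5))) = Union({5*sqrt(5)}, Interval.Ropen(4/17, 4/5))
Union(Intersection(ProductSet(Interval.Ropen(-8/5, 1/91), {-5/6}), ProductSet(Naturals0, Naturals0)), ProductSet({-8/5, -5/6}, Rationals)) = ProductSet({-8/5, -5/6}, Rationals)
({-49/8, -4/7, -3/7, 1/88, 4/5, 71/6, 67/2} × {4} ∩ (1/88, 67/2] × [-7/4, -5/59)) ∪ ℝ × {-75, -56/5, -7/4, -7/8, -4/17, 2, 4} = ℝ × {-75, -56/5, -7/4, -7/8, -4/17, 2, 4}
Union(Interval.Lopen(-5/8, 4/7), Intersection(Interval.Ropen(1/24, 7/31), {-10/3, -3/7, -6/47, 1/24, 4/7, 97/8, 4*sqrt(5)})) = Interval.Lopen(-5/8, 4/7)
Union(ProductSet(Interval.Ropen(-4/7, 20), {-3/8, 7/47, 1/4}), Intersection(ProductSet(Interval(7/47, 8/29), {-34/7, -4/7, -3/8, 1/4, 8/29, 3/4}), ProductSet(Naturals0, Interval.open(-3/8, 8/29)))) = ProductSet(Interval.Ropen(-4/7, 20), {-3/8, 7/47, 1/4})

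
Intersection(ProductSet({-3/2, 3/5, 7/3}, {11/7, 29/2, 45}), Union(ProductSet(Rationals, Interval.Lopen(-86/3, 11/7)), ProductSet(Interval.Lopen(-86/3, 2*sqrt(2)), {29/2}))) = ProductSet({-3/2, 3/5, 7/3}, {11/7, 29/2})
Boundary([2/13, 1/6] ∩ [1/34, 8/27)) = {2/13, 1/6}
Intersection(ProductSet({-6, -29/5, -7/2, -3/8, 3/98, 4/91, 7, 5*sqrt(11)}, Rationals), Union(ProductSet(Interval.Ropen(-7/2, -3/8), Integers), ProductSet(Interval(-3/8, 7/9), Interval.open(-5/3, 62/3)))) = Union(ProductSet({-7/2}, Integers), ProductSet({-3/8, 3/98, 4/91}, Intersection(Interval.open(-5/3, 62/3), Rationals)))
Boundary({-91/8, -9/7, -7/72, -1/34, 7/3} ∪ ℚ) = ℝ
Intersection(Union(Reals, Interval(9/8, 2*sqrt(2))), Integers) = Integers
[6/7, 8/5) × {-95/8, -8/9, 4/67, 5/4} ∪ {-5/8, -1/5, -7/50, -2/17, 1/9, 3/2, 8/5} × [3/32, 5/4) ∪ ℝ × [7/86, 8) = (ℝ × [7/86, 8)) ∪ ([6/7, 8/5) × {-95/8, -8/9, 4/67, 5/4})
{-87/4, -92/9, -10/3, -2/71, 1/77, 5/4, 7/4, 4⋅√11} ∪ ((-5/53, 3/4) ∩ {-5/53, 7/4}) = {-87/4, -92/9, -10/3, -2/71, 1/77, 5/4, 7/4, 4⋅√11}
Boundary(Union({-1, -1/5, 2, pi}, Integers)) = Union({-1/5, pi}, Integers)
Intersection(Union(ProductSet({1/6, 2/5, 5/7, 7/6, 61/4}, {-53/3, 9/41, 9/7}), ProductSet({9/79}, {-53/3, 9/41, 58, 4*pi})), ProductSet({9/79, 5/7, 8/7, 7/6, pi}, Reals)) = Union(ProductSet({9/79}, {-53/3, 9/41, 58, 4*pi}), ProductSet({5/7, 7/6}, {-53/3, 9/41, 9/7}))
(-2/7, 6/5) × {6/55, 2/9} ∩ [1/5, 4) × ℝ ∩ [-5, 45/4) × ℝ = [1/5, 6/5) × {6/55, 2/9}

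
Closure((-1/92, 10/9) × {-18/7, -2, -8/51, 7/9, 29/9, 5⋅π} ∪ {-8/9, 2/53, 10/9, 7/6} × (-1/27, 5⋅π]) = ({-8/9, 2/53, 10/9, 7/6} × [-1/27, 5⋅π]) ∪ ([-1/92, 10/9] × {-18/7, -2, -8/51, 7/9, 29/9, 5⋅π})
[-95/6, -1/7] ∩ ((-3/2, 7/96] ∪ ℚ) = [-3/2, -1/7] ∪ (ℚ ∩ [-95/6, -1/7])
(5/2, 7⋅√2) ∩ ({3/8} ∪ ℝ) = (5/2, 7⋅√2)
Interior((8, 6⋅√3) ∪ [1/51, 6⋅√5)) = (1/51, 6⋅√5)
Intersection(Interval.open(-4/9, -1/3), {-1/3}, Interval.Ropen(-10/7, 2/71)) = EmptySet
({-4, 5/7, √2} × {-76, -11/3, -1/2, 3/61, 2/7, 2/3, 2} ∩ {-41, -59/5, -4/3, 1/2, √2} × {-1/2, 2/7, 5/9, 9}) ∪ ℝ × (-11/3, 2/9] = (ℝ × (-11/3, 2/9]) ∪ ({√2} × {-1/2, 2/7})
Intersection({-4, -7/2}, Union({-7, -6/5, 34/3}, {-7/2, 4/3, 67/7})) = {-7/2}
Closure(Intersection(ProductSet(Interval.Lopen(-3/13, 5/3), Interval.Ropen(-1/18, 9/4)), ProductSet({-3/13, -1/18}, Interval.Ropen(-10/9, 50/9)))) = ProductSet({-1/18}, Interval(-1/18, 9/4))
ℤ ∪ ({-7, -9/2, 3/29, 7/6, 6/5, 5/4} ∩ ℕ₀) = ℤ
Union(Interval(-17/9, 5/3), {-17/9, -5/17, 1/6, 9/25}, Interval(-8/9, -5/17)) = Interval(-17/9, 5/3)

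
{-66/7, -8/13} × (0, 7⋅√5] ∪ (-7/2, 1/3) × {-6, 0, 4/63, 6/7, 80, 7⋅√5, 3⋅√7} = ({-66/7, -8/13} × (0, 7⋅√5]) ∪ ((-7/2, 1/3) × {-6, 0, 4/63, 6/7, 80, 7⋅√5, 3⋅√7})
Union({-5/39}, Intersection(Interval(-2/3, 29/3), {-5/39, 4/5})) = {-5/39, 4/5}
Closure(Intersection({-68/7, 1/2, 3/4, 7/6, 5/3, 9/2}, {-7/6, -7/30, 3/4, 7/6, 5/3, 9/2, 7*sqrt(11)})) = {3/4, 7/6, 5/3, 9/2}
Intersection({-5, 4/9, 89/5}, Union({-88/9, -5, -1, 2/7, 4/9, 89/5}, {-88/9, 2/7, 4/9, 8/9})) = {-5, 4/9, 89/5}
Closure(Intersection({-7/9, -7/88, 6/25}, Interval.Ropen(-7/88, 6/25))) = {-7/88}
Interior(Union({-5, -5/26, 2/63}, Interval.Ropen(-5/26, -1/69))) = Interval.open(-5/26, -1/69)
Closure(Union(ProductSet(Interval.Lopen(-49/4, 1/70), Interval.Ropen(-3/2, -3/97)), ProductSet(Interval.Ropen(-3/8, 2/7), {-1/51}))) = Union(ProductSet({-49/4, 1/70}, Interval(-3/2, -3/97)), ProductSet(Interval(-49/4, 1/70), {-3/2, -3/97}), ProductSet(Interval.Lopen(-49/4, 1/70), Interval.Ropen(-3/2, -3/97)), ProductSet(Interval(-3/8, 2/7), {-1/51}))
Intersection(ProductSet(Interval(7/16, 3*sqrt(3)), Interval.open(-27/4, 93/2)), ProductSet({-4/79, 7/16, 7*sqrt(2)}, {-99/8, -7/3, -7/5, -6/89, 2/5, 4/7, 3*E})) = ProductSet({7/16}, {-7/3, -7/5, -6/89, 2/5, 4/7, 3*E})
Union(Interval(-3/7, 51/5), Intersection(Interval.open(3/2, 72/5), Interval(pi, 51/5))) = Interval(-3/7, 51/5)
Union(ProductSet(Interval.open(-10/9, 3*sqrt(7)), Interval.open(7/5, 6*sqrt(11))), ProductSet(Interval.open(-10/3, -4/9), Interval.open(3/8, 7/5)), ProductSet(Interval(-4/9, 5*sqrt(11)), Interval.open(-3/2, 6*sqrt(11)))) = Union(ProductSet(Interval.open(-10/3, -4/9), Interval.open(3/8, 7/5)), ProductSet(Interval.open(-10/9, 3*sqrt(7)), Interval.open(7/5, 6*sqrt(11))), ProductSet(Interval(-4/9, 5*sqrt(11)), Interval.open(-3/2, 6*sqrt(11))))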